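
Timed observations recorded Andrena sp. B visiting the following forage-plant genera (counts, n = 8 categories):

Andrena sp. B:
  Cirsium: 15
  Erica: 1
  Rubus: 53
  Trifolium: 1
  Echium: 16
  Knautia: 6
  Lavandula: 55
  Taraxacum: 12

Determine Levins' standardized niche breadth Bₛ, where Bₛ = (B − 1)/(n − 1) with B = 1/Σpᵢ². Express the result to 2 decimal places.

Proportions for Andrena sp. B (n=159): 15/159=0.0943, 1/159=0.0063, 53/159=0.3333, 1/159=0.0063, 16/159=0.1006, 6/159=0.0377, 55/159=0.3459, 12/159=0.0755
Σpᵢ² = 0.0943² + 0.0063² + 0.3333² + 0.0063² + 0.1006² + 0.0377² + 0.3459² + 0.0755² = 0.008892 + 0.000040 + 0.111089 + 0.000040 + 0.010120 + 0.001421 + 0.119647 + 0.005700 = 0.256949
B = 1 / 0.256949 = 3.8918
Bₛ = (B − 1)/(n − 1) = (3.8918 − 1)/(8 − 1) = 2.8918/7 = 0.4131

0.41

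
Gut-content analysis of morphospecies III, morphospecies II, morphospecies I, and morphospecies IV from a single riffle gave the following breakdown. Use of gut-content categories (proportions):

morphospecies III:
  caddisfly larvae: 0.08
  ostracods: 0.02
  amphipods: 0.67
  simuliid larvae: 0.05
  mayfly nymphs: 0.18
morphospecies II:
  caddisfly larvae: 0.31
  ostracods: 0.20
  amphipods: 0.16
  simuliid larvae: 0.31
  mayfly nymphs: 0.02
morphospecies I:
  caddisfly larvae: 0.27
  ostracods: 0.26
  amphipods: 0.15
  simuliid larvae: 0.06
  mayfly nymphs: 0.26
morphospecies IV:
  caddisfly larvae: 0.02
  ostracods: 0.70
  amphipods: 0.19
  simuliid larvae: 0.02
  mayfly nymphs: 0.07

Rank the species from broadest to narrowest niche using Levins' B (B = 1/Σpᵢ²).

morphospecies I > morphospecies II > morphospecies III > morphospecies IV

Σp_IIIᵢ² = 0.08² + 0.02² + 0.67² + 0.05² + 0.18² = 0.0064 + 0.0004 + 0.4489 + 0.0025 + 0.0324 = 0.4906
B_III = 1 / 0.4906 = 2.0383
Σp_IIᵢ² = 0.31² + 0.20² + 0.16² + 0.31² + 0.02² = 0.0961 + 0.0400 + 0.0256 + 0.0961 + 0.0004 = 0.2582
B_II = 1 / 0.2582 = 3.8730
Σp_Iᵢ² = 0.27² + 0.26² + 0.15² + 0.06² + 0.26² = 0.0729 + 0.0676 + 0.0225 + 0.0036 + 0.0676 = 0.2342
B_I = 1 / 0.2342 = 4.2699
Σp_IVᵢ² = 0.02² + 0.70² + 0.19² + 0.02² + 0.07² = 0.0004 + 0.4900 + 0.0361 + 0.0004 + 0.0049 = 0.5318
B_IV = 1 / 0.5318 = 1.8804
Ranking by B (broadest → narrowest): morphospecies I (4.27) > morphospecies II (3.87) > morphospecies III (2.04) > morphospecies IV (1.88)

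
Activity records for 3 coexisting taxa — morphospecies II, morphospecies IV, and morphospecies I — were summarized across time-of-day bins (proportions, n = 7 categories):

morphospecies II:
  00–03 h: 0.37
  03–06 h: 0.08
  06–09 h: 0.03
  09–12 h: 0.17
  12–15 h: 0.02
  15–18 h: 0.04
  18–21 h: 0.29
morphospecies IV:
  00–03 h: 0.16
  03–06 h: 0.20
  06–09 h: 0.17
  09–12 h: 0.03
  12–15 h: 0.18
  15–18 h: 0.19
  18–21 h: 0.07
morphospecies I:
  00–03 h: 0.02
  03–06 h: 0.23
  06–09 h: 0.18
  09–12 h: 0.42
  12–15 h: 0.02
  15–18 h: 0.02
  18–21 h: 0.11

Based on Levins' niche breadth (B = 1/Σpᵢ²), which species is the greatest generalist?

Σp_IIᵢ² = 0.37² + 0.08² + 0.03² + 0.17² + 0.02² + 0.04² + 0.29² = 0.1369 + 0.0064 + 0.0009 + 0.0289 + 0.0004 + 0.0016 + 0.0841 = 0.2592
B_II = 1 / 0.2592 = 3.8580
Σp_IVᵢ² = 0.16² + 0.20² + 0.17² + 0.03² + 0.18² + 0.19² + 0.07² = 0.0256 + 0.0400 + 0.0289 + 0.0009 + 0.0324 + 0.0361 + 0.0049 = 0.1688
B_IV = 1 / 0.1688 = 5.9242
Σp_Iᵢ² = 0.02² + 0.23² + 0.18² + 0.42² + 0.02² + 0.02² + 0.11² = 0.0004 + 0.0529 + 0.0324 + 0.1764 + 0.0004 + 0.0004 + 0.0121 = 0.2750
B_I = 1 / 0.2750 = 3.6364
Highest B → broadest niche (most generalist): morphospecies IV (B = 5.92).

morphospecies IV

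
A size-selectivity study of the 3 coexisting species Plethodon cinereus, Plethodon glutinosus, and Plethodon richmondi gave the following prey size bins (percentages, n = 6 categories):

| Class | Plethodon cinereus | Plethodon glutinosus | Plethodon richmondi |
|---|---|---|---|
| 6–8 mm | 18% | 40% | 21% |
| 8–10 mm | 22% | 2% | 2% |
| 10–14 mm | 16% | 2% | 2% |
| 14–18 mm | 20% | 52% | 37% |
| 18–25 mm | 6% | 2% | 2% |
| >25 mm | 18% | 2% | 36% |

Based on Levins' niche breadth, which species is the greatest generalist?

Convert percentages to proportions (divide by 100).
Σp_cineᵢ² = 0.18² + 0.22² + 0.16² + 0.20² + 0.06² + 0.18² = 0.0324 + 0.0484 + 0.0256 + 0.0400 + 0.0036 + 0.0324 = 0.1824
B_cine = 1 / 0.1824 = 5.4825
Σp_glutᵢ² = 0.40² + 0.02² + 0.02² + 0.52² + 0.02² + 0.02² = 0.1600 + 0.0004 + 0.0004 + 0.2704 + 0.0004 + 0.0004 = 0.4320
B_glut = 1 / 0.4320 = 2.3148
Σp_richᵢ² = 0.21² + 0.02² + 0.02² + 0.37² + 0.02² + 0.36² = 0.0441 + 0.0004 + 0.0004 + 0.1369 + 0.0004 + 0.1296 = 0.3118
B_rich = 1 / 0.3118 = 3.2072
Highest B → broadest niche (most generalist): Plethodon cinereus (B = 5.48).

Plethodon cinereus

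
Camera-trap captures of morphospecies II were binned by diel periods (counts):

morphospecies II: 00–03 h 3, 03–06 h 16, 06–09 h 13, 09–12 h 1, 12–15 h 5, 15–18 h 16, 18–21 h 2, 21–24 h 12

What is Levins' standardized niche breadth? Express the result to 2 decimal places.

0.62

Proportions for morphospecies II (n=68): 3/68=0.0441, 16/68=0.2353, 13/68=0.1912, 1/68=0.0147, 5/68=0.0735, 16/68=0.2353, 2/68=0.0294, 12/68=0.1765
Σpᵢ² = 0.0441² + 0.2353² + 0.1912² + 0.0147² + 0.0735² + 0.2353² + 0.0294² + 0.1765² = 0.001945 + 0.055366 + 0.036557 + 0.000216 + 0.005402 + 0.055366 + 0.000864 + 0.031152 = 0.186868
B = 1 / 0.186868 = 5.3514
Bₛ = (B − 1)/(n − 1) = (5.3514 − 1)/(8 − 1) = 4.3514/7 = 0.6216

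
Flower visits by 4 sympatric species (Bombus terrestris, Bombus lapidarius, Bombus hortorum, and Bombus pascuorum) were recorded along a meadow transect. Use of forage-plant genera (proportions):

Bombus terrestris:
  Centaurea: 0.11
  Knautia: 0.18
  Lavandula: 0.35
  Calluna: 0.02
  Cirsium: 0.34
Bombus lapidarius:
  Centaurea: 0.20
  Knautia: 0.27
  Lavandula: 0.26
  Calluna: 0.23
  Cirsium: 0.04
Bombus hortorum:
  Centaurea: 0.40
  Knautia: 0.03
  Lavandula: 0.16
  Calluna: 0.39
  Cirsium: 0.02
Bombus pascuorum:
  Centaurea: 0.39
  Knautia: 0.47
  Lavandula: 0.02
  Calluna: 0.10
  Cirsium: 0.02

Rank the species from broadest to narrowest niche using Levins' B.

Bombus lapidarius > Bombus terrestris > Bombus hortorum > Bombus pascuorum

Σp_terrᵢ² = 0.11² + 0.18² + 0.35² + 0.02² + 0.34² = 0.0121 + 0.0324 + 0.1225 + 0.0004 + 0.1156 = 0.2830
B_terr = 1 / 0.2830 = 3.5336
Σp_lapiᵢ² = 0.20² + 0.27² + 0.26² + 0.23² + 0.04² = 0.0400 + 0.0729 + 0.0676 + 0.0529 + 0.0016 = 0.2350
B_lapi = 1 / 0.2350 = 4.2553
Σp_hortᵢ² = 0.40² + 0.03² + 0.16² + 0.39² + 0.02² = 0.1600 + 0.0009 + 0.0256 + 0.1521 + 0.0004 = 0.3390
B_hort = 1 / 0.3390 = 2.9499
Σp_pascᵢ² = 0.39² + 0.47² + 0.02² + 0.10² + 0.02² = 0.1521 + 0.2209 + 0.0004 + 0.0100 + 0.0004 = 0.3838
B_pasc = 1 / 0.3838 = 2.6055
Ranking by B (broadest → narrowest): Bombus lapidarius (4.26) > Bombus terrestris (3.53) > Bombus hortorum (2.95) > Bombus pascuorum (2.61)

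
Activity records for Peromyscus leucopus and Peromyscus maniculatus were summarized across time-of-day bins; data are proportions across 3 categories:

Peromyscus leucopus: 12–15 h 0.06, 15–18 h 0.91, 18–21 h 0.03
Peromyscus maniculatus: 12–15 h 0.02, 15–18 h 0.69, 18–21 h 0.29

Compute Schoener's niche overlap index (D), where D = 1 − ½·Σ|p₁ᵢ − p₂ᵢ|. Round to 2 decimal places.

0.74

Σ|p₁ᵢ − p₂ᵢ| = 0.04 + 0.22 + 0.26 = 0.52
D = 1 − ½ × 0.52 = 1 − 0.260 = 0.7400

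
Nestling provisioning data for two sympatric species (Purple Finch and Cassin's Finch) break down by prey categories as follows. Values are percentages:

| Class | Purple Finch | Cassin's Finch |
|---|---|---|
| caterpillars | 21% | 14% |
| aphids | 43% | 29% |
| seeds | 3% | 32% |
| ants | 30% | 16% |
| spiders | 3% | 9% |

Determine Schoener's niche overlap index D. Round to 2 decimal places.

0.65

Convert percentages to proportions (divide by 100).
Σ|p₁ᵢ − p₂ᵢ| = 0.07 + 0.14 + 0.29 + 0.14 + 0.06 = 0.70
D = 1 − ½ × 0.70 = 1 − 0.350 = 0.6500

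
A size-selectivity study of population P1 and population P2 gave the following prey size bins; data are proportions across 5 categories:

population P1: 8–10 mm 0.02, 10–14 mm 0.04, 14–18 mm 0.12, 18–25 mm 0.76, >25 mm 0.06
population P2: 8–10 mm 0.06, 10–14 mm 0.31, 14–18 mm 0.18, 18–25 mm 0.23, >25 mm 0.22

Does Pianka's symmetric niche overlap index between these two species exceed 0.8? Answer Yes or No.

Σ p₁ᵢp₂ᵢ = 0.0012 + 0.0124 + 0.0216 + 0.1748 + 0.0132 = 0.2232
Σp_1ᵢ² = 0.02² + 0.04² + 0.12² + 0.76² + 0.06² = 0.0004 + 0.0016 + 0.0144 + 0.5776 + 0.0036 = 0.5976
Σp_2ᵢ² = 0.06² + 0.31² + 0.18² + 0.23² + 0.22² = 0.0036 + 0.0961 + 0.0324 + 0.0529 + 0.0484 = 0.2334
O = 0.2232 / √(0.5976 × 0.2334) = 0.2232 / 0.37347 = 0.5976
O = 0.5976 < 0.8 → No.

No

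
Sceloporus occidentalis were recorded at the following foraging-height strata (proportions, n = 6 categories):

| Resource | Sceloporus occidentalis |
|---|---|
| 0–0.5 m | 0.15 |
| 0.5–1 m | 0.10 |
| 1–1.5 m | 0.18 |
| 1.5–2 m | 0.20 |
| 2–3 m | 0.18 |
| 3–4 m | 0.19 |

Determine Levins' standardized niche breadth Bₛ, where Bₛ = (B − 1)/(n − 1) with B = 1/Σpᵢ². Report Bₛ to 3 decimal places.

0.953

Σpᵢ² = 0.15² + 0.10² + 0.18² + 0.20² + 0.18² + 0.19² = 0.0225 + 0.0100 + 0.0324 + 0.0400 + 0.0324 + 0.0361 = 0.1734
B = 1 / 0.1734 = 5.76701
Bₛ = (B − 1)/(n − 1) = (5.76701 − 1)/(6 − 1) = 4.76701/5 = 0.95340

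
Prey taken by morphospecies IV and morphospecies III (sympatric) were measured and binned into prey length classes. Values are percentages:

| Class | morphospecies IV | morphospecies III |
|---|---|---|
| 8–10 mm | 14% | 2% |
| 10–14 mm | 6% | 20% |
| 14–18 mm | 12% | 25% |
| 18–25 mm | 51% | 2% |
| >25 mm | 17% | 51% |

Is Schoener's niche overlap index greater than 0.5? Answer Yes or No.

Convert percentages to proportions (divide by 100).
Σ|p₁ᵢ − p₂ᵢ| = 0.12 + 0.14 + 0.13 + 0.49 + 0.34 = 1.22
D = 1 − ½ × 1.22 = 1 − 0.610 = 0.3900
D = 0.3900 < 0.5 → No.

No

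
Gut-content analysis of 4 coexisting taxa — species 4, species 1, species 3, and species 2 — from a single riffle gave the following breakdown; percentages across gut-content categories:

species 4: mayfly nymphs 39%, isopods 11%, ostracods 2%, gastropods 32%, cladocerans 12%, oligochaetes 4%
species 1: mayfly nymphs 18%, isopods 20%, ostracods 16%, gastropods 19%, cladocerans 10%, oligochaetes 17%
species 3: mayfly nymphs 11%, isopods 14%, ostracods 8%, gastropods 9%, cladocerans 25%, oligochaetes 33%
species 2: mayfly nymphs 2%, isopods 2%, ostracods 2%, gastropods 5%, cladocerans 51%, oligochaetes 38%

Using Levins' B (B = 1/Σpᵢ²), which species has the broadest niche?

species 1

Convert percentages to proportions (divide by 100).
Σp_4ᵢ² = 0.39² + 0.11² + 0.02² + 0.32² + 0.12² + 0.04² = 0.1521 + 0.0121 + 0.0004 + 0.1024 + 0.0144 + 0.0016 = 0.2830
B_4 = 1 / 0.2830 = 3.5336
Σp_1ᵢ² = 0.18² + 0.20² + 0.16² + 0.19² + 0.10² + 0.17² = 0.0324 + 0.0400 + 0.0256 + 0.0361 + 0.0100 + 0.0289 = 0.1730
B_1 = 1 / 0.1730 = 5.7803
Σp_3ᵢ² = 0.11² + 0.14² + 0.08² + 0.09² + 0.25² + 0.33² = 0.0121 + 0.0196 + 0.0064 + 0.0081 + 0.0625 + 0.1089 = 0.2176
B_3 = 1 / 0.2176 = 4.5956
Σp_2ᵢ² = 0.02² + 0.02² + 0.02² + 0.05² + 0.51² + 0.38² = 0.0004 + 0.0004 + 0.0004 + 0.0025 + 0.2601 + 0.1444 = 0.4082
B_2 = 1 / 0.4082 = 2.4498
Highest B → broadest niche (most generalist): species 1 (B = 5.78).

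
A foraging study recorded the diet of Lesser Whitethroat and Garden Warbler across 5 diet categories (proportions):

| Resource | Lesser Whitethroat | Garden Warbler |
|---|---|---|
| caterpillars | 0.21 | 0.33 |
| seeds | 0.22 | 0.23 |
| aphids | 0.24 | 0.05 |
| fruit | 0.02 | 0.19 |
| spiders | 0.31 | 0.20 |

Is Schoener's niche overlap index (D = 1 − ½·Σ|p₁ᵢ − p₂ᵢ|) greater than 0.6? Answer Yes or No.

Σ|p₁ᵢ − p₂ᵢ| = 0.12 + 0.01 + 0.19 + 0.17 + 0.11 = 0.60
D = 1 − ½ × 0.60 = 1 − 0.300 = 0.7000
D = 0.7000 > 0.6 → Yes.

Yes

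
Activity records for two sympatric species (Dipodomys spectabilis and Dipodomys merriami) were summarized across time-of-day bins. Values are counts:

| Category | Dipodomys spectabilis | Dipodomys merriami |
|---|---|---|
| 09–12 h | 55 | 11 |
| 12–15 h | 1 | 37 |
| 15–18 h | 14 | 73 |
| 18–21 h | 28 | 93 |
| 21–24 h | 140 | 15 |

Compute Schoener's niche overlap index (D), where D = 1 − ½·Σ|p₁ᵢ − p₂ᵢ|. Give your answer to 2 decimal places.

Proportions for Dipodomys spectabilis (n=238): 55/238=0.2311, 1/238=0.0042, 14/238=0.0588, 28/238=0.1176, 140/238=0.5882
Proportions for Dipodomys merriami (n=229): 11/229=0.0480, 37/229=0.1616, 73/229=0.3188, 93/229=0.4061, 15/229=0.0655
Σ|p₁ᵢ − p₂ᵢ| = 0.1831 + 0.1574 + 0.2600 + 0.2885 + 0.5227 = 1.4117
D = 1 − ½ × 1.4117 = 1 − 0.70585 = 0.29415

0.29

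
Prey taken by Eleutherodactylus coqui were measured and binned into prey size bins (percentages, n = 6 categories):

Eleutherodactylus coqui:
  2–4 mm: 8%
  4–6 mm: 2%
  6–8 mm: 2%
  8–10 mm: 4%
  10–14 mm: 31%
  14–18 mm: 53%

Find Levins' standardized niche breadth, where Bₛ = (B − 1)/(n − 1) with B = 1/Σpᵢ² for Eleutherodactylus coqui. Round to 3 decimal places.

0.318

Convert percentages to proportions (divide by 100).
Σpᵢ² = 0.08² + 0.02² + 0.02² + 0.04² + 0.31² + 0.53² = 0.0064 + 0.0004 + 0.0004 + 0.0016 + 0.0961 + 0.2809 = 0.3858
B = 1 / 0.3858 = 2.59202
Bₛ = (B − 1)/(n − 1) = (2.59202 − 1)/(6 − 1) = 1.59202/5 = 0.31840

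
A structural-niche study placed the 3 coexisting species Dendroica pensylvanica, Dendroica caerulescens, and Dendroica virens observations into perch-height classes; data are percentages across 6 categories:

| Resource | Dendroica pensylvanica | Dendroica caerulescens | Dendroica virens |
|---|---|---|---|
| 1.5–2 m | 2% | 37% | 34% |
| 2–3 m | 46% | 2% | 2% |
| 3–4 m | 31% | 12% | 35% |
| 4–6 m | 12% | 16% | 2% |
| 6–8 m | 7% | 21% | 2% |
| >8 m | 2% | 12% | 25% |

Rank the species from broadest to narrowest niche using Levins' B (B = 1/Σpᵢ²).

Dendroica caerulescens > Dendroica virens > Dendroica pensylvanica

Convert percentages to proportions (divide by 100).
Σp_pensᵢ² = 0.02² + 0.46² + 0.31² + 0.12² + 0.07² + 0.02² = 0.0004 + 0.2116 + 0.0961 + 0.0144 + 0.0049 + 0.0004 = 0.3278
B_pens = 1 / 0.3278 = 3.0506
Σp_caerᵢ² = 0.37² + 0.02² + 0.12² + 0.16² + 0.21² + 0.12² = 0.1369 + 0.0004 + 0.0144 + 0.0256 + 0.0441 + 0.0144 = 0.2358
B_caer = 1 / 0.2358 = 4.2409
Σp_vireᵢ² = 0.34² + 0.02² + 0.35² + 0.02² + 0.02² + 0.25² = 0.1156 + 0.0004 + 0.1225 + 0.0004 + 0.0004 + 0.0625 = 0.3018
B_vire = 1 / 0.3018 = 3.3135
Ranking by B (broadest → narrowest): Dendroica caerulescens (4.24) > Dendroica virens (3.31) > Dendroica pensylvanica (3.05)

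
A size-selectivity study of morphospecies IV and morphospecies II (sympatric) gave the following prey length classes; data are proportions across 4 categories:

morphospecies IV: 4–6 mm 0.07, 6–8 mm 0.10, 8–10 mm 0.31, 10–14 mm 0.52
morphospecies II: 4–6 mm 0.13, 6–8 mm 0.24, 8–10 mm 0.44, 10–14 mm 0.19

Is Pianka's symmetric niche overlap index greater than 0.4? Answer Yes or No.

Σ p₁ᵢp₂ᵢ = 0.0091 + 0.0240 + 0.1364 + 0.0988 = 0.2683
Σp_1ᵢ² = 0.07² + 0.10² + 0.31² + 0.52² = 0.0049 + 0.0100 + 0.0961 + 0.2704 = 0.3814
Σp_2ᵢ² = 0.13² + 0.24² + 0.44² + 0.19² = 0.0169 + 0.0576 + 0.1936 + 0.0361 = 0.3042
O = 0.2683 / √(0.3814 × 0.3042) = 0.2683 / 0.34062 = 0.7877
O = 0.7877 > 0.4 → Yes.

Yes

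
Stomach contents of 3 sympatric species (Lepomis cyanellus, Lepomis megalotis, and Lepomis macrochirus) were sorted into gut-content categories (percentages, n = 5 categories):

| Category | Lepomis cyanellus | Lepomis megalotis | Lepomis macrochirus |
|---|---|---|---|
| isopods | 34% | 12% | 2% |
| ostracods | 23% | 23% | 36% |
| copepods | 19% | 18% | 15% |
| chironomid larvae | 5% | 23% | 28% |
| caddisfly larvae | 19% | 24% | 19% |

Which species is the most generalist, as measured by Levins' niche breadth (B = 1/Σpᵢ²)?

Convert percentages to proportions (divide by 100).
Σp_cyanᵢ² = 0.34² + 0.23² + 0.19² + 0.05² + 0.19² = 0.1156 + 0.0529 + 0.0361 + 0.0025 + 0.0361 = 0.2432
B_cyan = 1 / 0.2432 = 4.1118
Σp_megaᵢ² = 0.12² + 0.23² + 0.18² + 0.23² + 0.24² = 0.0144 + 0.0529 + 0.0324 + 0.0529 + 0.0576 = 0.2102
B_mega = 1 / 0.2102 = 4.7574
Σp_macrᵢ² = 0.02² + 0.36² + 0.15² + 0.28² + 0.19² = 0.0004 + 0.1296 + 0.0225 + 0.0784 + 0.0361 = 0.2670
B_macr = 1 / 0.2670 = 3.7453
Highest B → broadest niche (most generalist): Lepomis megalotis (B = 4.76).

Lepomis megalotis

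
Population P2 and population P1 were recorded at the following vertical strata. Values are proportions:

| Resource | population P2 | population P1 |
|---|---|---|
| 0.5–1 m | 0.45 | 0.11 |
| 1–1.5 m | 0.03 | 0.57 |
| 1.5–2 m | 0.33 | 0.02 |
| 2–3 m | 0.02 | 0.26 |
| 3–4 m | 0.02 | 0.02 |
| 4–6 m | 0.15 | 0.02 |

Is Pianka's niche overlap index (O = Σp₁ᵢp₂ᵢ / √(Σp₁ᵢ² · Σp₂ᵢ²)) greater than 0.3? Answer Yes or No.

Σ p₁ᵢp₂ᵢ = 0.0495 + 0.0171 + 0.0066 + 0.0052 + 0.0004 + 0.0030 = 0.0818
Σp_1ᵢ² = 0.45² + 0.03² + 0.33² + 0.02² + 0.02² + 0.15² = 0.2025 + 0.0009 + 0.1089 + 0.0004 + 0.0004 + 0.0225 = 0.3356
Σp_2ᵢ² = 0.11² + 0.57² + 0.02² + 0.26² + 0.02² + 0.02² = 0.0121 + 0.3249 + 0.0004 + 0.0676 + 0.0004 + 0.0004 = 0.4058
O = 0.0818 / √(0.3356 × 0.4058) = 0.0818 / 0.36903 = 0.2217
O = 0.2217 < 0.3 → No.

No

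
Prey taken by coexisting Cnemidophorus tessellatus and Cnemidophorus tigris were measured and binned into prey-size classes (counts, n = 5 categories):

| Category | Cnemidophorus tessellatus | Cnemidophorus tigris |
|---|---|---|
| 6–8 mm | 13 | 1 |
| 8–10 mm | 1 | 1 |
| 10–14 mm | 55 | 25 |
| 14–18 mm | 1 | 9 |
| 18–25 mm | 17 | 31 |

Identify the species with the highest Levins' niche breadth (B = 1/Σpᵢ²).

Proportions for Cnemidophorus tessellatus (n=87): 13/87=0.1494, 1/87=0.0115, 55/87=0.6322, 1/87=0.0115, 17/87=0.1954
Proportions for Cnemidophorus tigris (n=67): 1/67=0.0149, 1/67=0.0149, 25/67=0.3731, 9/67=0.1343, 31/67=0.4627
Σp_tessᵢ² = 0.1494² + 0.0115² + 0.6322² + 0.0115² + 0.1954² = 0.022320 + 0.000132 + 0.399677 + 0.000132 + 0.038181 = 0.460442
B_tess = 1 / 0.460442 = 2.1718
Σp_tigrᵢ² = 0.0149² + 0.0149² + 0.3731² + 0.1343² + 0.4627² = 0.000222 + 0.000222 + 0.139204 + 0.018036 + 0.214091 = 0.371775
B_tigr = 1 / 0.371775 = 2.6898
Highest B → broadest niche (most generalist): Cnemidophorus tigris (B = 2.69).

Cnemidophorus tigris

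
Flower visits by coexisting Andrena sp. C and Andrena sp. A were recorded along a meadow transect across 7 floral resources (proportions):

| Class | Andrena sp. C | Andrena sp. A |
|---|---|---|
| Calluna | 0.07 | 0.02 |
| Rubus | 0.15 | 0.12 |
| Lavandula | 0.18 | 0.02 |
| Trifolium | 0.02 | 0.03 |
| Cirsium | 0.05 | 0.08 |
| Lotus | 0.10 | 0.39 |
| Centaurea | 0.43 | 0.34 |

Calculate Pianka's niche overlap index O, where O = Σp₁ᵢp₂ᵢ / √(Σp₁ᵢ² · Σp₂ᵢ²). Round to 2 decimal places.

0.78

Σ p₁ᵢp₂ᵢ = 0.0014 + 0.0180 + 0.0036 + 0.0006 + 0.0040 + 0.0390 + 0.1462 = 0.2128
Σp_1ᵢ² = 0.07² + 0.15² + 0.18² + 0.02² + 0.05² + 0.10² + 0.43² = 0.0049 + 0.0225 + 0.0324 + 0.0004 + 0.0025 + 0.0100 + 0.1849 = 0.2576
Σp_2ᵢ² = 0.02² + 0.12² + 0.02² + 0.03² + 0.08² + 0.39² + 0.34² = 0.0004 + 0.0144 + 0.0004 + 0.0009 + 0.0064 + 0.1521 + 0.1156 = 0.2902
O = 0.2128 / √(0.2576 × 0.2902) = 0.2128 / 0.27341 = 0.7783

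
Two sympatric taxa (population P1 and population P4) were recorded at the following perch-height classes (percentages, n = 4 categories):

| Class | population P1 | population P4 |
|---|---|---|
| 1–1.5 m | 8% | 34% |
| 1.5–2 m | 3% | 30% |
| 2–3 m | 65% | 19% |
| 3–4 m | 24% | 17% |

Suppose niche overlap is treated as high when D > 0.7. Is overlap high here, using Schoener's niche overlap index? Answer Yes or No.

No

Convert percentages to proportions (divide by 100).
Σ|p₁ᵢ − p₂ᵢ| = 0.26 + 0.27 + 0.46 + 0.07 = 1.06
D = 1 − ½ × 1.06 = 1 − 0.530 = 0.4700
D = 0.4700 < 0.7 → No.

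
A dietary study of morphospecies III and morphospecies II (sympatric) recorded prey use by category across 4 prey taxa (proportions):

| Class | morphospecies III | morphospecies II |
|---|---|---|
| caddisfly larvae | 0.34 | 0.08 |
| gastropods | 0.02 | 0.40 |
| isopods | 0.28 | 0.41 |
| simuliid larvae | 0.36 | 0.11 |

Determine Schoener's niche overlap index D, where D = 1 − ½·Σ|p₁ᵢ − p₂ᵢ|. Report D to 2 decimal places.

0.49

Σ|p₁ᵢ − p₂ᵢ| = 0.26 + 0.38 + 0.13 + 0.25 = 1.02
D = 1 − ½ × 1.02 = 1 − 0.510 = 0.4900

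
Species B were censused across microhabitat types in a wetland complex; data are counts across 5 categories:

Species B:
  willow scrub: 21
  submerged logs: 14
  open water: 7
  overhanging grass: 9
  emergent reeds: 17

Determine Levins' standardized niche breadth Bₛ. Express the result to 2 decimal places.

Proportions for Species B (n=68): 21/68=0.3088, 14/68=0.2059, 7/68=0.1029, 9/68=0.1324, 17/68=0.2500
Σpᵢ² = 0.3088² + 0.2059² + 0.1029² + 0.1324² + 0.2500² = 0.095357 + 0.042395 + 0.010588 + 0.017530 + 0.062500 = 0.228370
B = 1 / 0.228370 = 4.3789
Bₛ = (B − 1)/(n − 1) = (4.3789 − 1)/(5 − 1) = 3.3789/4 = 0.8447

0.84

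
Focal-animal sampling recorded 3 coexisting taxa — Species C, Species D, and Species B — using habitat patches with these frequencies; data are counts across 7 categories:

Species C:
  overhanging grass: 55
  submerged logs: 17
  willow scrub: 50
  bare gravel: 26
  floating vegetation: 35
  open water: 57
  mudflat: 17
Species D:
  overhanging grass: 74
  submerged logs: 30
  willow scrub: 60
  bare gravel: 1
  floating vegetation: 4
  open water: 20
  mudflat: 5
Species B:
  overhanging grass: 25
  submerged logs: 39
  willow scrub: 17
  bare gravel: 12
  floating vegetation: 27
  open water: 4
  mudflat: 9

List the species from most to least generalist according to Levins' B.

Species C > Species B > Species D

Proportions for Species C (n=257): 55/257=0.2140, 17/257=0.0661, 50/257=0.1946, 26/257=0.1012, 35/257=0.1362, 57/257=0.2218, 17/257=0.0661
Proportions for Species D (n=194): 74/194=0.3814, 30/194=0.1546, 60/194=0.3093, 1/194=0.0052, 4/194=0.0206, 20/194=0.1031, 5/194=0.0258
Proportions for Species B (n=133): 25/133=0.1880, 39/133=0.2932, 17/133=0.1278, 12/133=0.0902, 27/133=0.2030, 4/133=0.0301, 9/133=0.0677
Σp_Cᵢ² = 0.2140² + 0.0661² + 0.1946² + 0.1012² + 0.1362² + 0.2218² + 0.0661² = 0.045796 + 0.004369 + 0.037869 + 0.010241 + 0.018550 + 0.049195 + 0.004369 = 0.170389
B_C = 1 / 0.170389 = 5.8689
Σp_Dᵢ² = 0.3814² + 0.1546² + 0.3093² + 0.0052² + 0.0206² + 0.1031² + 0.0258² = 0.145466 + 0.023901 + 0.095666 + 0.000027 + 0.000424 + 0.010630 + 0.000666 = 0.276780
B_D = 1 / 0.276780 = 3.6130
Σp_Bᵢ² = 0.1880² + 0.2932² + 0.1278² + 0.0902² + 0.2030² + 0.0301² + 0.0677² = 0.035344 + 0.085966 + 0.016333 + 0.008136 + 0.041209 + 0.000906 + 0.004583 = 0.192477
B_B = 1 / 0.192477 = 5.1954
Ranking by B (broadest → narrowest): Species C (5.87) > Species B (5.20) > Species D (3.61)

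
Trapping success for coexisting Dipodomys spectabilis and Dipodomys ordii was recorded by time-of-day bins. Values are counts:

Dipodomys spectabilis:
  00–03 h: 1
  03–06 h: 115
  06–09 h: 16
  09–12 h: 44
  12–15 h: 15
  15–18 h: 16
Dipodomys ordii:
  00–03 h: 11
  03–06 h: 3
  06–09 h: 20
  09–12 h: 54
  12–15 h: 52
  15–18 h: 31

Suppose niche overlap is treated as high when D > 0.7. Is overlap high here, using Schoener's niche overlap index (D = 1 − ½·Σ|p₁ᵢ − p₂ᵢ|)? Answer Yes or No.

No

Proportions for Dipodomys spectabilis (n=207): 1/207=0.0048, 115/207=0.5556, 16/207=0.0773, 44/207=0.2126, 15/207=0.0725, 16/207=0.0773
Proportions for Dipodomys ordii (n=171): 11/171=0.0643, 3/171=0.0175, 20/171=0.1170, 54/171=0.3158, 52/171=0.3041, 31/171=0.1813
Σ|p₁ᵢ − p₂ᵢ| = 0.0595 + 0.5381 + 0.0397 + 0.1032 + 0.2316 + 0.1040 = 1.0761
D = 1 − ½ × 1.0761 = 1 − 0.53805 = 0.46195
D = 0.46195 < 0.7 → No.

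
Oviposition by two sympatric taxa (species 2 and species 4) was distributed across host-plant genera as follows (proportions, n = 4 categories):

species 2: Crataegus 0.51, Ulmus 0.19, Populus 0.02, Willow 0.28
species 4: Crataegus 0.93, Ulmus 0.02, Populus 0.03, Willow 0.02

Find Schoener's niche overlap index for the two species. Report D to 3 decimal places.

0.570

Σ|p₁ᵢ − p₂ᵢ| = 0.42 + 0.17 + 0.01 + 0.26 = 0.86
D = 1 − ½ × 0.86 = 1 − 0.430 = 0.57000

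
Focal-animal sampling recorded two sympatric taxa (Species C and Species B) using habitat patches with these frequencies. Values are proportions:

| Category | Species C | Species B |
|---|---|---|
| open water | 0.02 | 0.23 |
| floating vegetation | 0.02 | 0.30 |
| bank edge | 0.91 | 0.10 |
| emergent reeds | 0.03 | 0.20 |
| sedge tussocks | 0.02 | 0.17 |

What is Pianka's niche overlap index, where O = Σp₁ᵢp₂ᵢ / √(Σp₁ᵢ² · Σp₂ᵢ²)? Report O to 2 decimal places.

0.26

Σ p₁ᵢp₂ᵢ = 0.0046 + 0.0060 + 0.0910 + 0.0060 + 0.0034 = 0.1110
Σp_1ᵢ² = 0.02² + 0.02² + 0.91² + 0.03² + 0.02² = 0.0004 + 0.0004 + 0.8281 + 0.0009 + 0.0004 = 0.8302
Σp_2ᵢ² = 0.23² + 0.30² + 0.10² + 0.20² + 0.17² = 0.0529 + 0.0900 + 0.0100 + 0.0400 + 0.0289 = 0.2218
O = 0.1110 / √(0.8302 × 0.2218) = 0.1110 / 0.42911 = 0.2587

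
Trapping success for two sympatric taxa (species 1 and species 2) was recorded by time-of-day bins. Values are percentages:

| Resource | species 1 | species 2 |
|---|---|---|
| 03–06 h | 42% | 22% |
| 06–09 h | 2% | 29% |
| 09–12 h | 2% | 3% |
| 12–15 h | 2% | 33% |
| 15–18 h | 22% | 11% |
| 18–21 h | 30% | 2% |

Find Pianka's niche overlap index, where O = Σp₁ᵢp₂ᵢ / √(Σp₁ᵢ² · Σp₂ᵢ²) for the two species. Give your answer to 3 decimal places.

Convert percentages to proportions (divide by 100).
Σ p₁ᵢp₂ᵢ = 0.0924 + 0.0058 + 0.0006 + 0.0066 + 0.0242 + 0.0060 = 0.1356
Σp_1ᵢ² = 0.42² + 0.02² + 0.02² + 0.02² + 0.22² + 0.30² = 0.1764 + 0.0004 + 0.0004 + 0.0004 + 0.0484 + 0.0900 = 0.3160
Σp_2ᵢ² = 0.22² + 0.29² + 0.03² + 0.33² + 0.11² + 0.02² = 0.0484 + 0.0841 + 0.0009 + 0.1089 + 0.0121 + 0.0004 = 0.2548
O = 0.1356 / √(0.3160 × 0.2548) = 0.1356 / 0.283755 = 0.47788

0.478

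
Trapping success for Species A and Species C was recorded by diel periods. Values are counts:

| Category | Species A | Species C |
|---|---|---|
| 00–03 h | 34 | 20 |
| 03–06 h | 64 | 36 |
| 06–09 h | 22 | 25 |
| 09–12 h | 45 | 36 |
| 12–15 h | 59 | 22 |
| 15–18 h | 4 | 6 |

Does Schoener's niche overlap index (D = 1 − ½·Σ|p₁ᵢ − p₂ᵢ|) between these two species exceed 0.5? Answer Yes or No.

Proportions for Species A (n=228): 34/228=0.1491, 64/228=0.2807, 22/228=0.0965, 45/228=0.1974, 59/228=0.2588, 4/228=0.0175
Proportions for Species C (n=145): 20/145=0.1379, 36/145=0.2483, 25/145=0.1724, 36/145=0.2483, 22/145=0.1517, 6/145=0.0414
Σ|p₁ᵢ − p₂ᵢ| = 0.0112 + 0.0324 + 0.0759 + 0.0509 + 0.1071 + 0.0239 = 0.3014
D = 1 − ½ × 0.3014 = 1 − 0.15070 = 0.84930
D = 0.84930 > 0.5 → Yes.

Yes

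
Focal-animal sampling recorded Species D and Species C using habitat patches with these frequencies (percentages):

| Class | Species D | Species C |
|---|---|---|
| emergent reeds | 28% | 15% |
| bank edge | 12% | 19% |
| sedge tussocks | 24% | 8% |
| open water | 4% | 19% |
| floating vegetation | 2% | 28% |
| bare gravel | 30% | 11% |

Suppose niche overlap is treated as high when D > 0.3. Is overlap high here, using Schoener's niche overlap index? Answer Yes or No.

Yes

Convert percentages to proportions (divide by 100).
Σ|p₁ᵢ − p₂ᵢ| = 0.13 + 0.07 + 0.16 + 0.15 + 0.26 + 0.19 = 0.96
D = 1 − ½ × 0.96 = 1 − 0.480 = 0.5200
D = 0.5200 > 0.3 → Yes.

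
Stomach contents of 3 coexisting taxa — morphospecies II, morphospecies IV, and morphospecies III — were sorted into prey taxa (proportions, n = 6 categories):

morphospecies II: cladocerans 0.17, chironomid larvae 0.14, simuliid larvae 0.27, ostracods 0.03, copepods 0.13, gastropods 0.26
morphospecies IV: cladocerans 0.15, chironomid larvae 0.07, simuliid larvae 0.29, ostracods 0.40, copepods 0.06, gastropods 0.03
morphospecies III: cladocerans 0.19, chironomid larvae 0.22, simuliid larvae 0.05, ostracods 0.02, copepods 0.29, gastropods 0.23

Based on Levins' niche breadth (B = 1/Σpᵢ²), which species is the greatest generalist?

morphospecies II

Σp_IIᵢ² = 0.17² + 0.14² + 0.27² + 0.03² + 0.13² + 0.26² = 0.0289 + 0.0196 + 0.0729 + 0.0009 + 0.0169 + 0.0676 = 0.2068
B_II = 1 / 0.2068 = 4.8356
Σp_IVᵢ² = 0.15² + 0.07² + 0.29² + 0.40² + 0.06² + 0.03² = 0.0225 + 0.0049 + 0.0841 + 0.1600 + 0.0036 + 0.0009 = 0.2760
B_IV = 1 / 0.2760 = 3.6232
Σp_IIIᵢ² = 0.19² + 0.22² + 0.05² + 0.02² + 0.29² + 0.23² = 0.0361 + 0.0484 + 0.0025 + 0.0004 + 0.0841 + 0.0529 = 0.2244
B_III = 1 / 0.2244 = 4.4563
Highest B → broadest niche (most generalist): morphospecies II (B = 4.84).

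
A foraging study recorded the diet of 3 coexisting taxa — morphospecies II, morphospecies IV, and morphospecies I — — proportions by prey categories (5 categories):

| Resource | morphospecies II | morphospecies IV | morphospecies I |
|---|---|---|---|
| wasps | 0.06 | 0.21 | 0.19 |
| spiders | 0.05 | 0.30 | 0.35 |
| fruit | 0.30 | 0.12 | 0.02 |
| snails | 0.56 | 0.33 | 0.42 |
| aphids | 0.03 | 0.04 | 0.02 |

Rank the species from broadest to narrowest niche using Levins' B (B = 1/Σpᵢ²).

Σp_IIᵢ² = 0.06² + 0.05² + 0.30² + 0.56² + 0.03² = 0.0036 + 0.0025 + 0.0900 + 0.3136 + 0.0009 = 0.4106
B_II = 1 / 0.4106 = 2.4355
Σp_IVᵢ² = 0.21² + 0.30² + 0.12² + 0.33² + 0.04² = 0.0441 + 0.0900 + 0.0144 + 0.1089 + 0.0016 = 0.2590
B_IV = 1 / 0.2590 = 3.8610
Σp_Iᵢ² = 0.19² + 0.35² + 0.02² + 0.42² + 0.02² = 0.0361 + 0.1225 + 0.0004 + 0.1764 + 0.0004 = 0.3358
B_I = 1 / 0.3358 = 2.9780
Ranking by B (broadest → narrowest): morphospecies IV (3.86) > morphospecies I (2.98) > morphospecies II (2.44)

morphospecies IV > morphospecies I > morphospecies II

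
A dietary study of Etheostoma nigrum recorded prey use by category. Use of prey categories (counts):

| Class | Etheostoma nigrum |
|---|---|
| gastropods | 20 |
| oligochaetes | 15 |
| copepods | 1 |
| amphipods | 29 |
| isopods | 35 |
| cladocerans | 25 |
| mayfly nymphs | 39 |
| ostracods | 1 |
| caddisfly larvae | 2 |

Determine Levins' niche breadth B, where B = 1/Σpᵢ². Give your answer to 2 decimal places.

Proportions for Etheostoma nigrum (n=167): 20/167=0.1198, 15/167=0.0898, 1/167=0.0060, 29/167=0.1737, 35/167=0.2096, 25/167=0.1497, 39/167=0.2335, 1/167=0.0060, 2/167=0.0120
Σpᵢ² = 0.1198² + 0.0898² + 0.0060² + 0.1737² + 0.2096² + 0.1497² + 0.2335² + 0.0060² + 0.0120² = 0.014352 + 0.008064 + 0.000036 + 0.030172 + 0.043932 + 0.022410 + 0.054522 + 0.000036 + 0.000144 = 0.173668
B = 1 / 0.173668 = 5.7581

5.76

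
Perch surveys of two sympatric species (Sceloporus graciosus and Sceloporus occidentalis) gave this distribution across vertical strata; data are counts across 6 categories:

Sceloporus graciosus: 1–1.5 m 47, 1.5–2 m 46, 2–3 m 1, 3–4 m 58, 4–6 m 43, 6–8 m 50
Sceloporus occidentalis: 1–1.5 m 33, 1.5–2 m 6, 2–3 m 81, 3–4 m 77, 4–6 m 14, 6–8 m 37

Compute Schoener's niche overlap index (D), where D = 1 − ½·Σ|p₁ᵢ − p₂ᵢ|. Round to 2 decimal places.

0.60

Proportions for Sceloporus graciosus (n=245): 47/245=0.1918, 46/245=0.1878, 1/245=0.0041, 58/245=0.2367, 43/245=0.1755, 50/245=0.2041
Proportions for Sceloporus occidentalis (n=248): 33/248=0.1331, 6/248=0.0242, 81/248=0.3266, 77/248=0.3105, 14/248=0.0565, 37/248=0.1492
Σ|p₁ᵢ − p₂ᵢ| = 0.0587 + 0.1636 + 0.3225 + 0.0738 + 0.1190 + 0.0549 = 0.7925
D = 1 − ½ × 0.7925 = 1 − 0.39625 = 0.60375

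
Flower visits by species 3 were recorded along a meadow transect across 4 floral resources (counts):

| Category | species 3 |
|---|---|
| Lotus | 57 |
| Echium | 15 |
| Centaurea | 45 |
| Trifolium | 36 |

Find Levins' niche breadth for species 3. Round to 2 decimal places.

3.45

Proportions for species 3 (n=153): 57/153=0.3725, 15/153=0.0980, 45/153=0.2941, 36/153=0.2353
Σpᵢ² = 0.3725² + 0.0980² + 0.2941² + 0.2353² = 0.138756 + 0.009604 + 0.086495 + 0.055366 = 0.290221
B = 1 / 0.290221 = 3.4457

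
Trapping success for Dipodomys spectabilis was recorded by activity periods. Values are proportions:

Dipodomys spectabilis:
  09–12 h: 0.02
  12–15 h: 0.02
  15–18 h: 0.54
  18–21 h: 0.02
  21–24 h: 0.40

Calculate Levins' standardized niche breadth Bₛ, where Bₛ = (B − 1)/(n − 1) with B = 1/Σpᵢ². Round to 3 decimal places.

0.302

Σpᵢ² = 0.02² + 0.02² + 0.54² + 0.02² + 0.40² = 0.0004 + 0.0004 + 0.2916 + 0.0004 + 0.1600 = 0.4528
B = 1 / 0.4528 = 2.20848
Bₛ = (B − 1)/(n − 1) = (2.20848 − 1)/(5 − 1) = 1.20848/4 = 0.30212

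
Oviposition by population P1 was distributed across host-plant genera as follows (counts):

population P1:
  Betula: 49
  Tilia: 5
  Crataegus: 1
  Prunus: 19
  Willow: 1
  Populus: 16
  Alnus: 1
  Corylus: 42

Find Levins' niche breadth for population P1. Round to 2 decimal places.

Proportions for population P1 (n=134): 49/134=0.3657, 5/134=0.0373, 1/134=0.0075, 19/134=0.1418, 1/134=0.0075, 16/134=0.1194, 1/134=0.0075, 42/134=0.3134
Σpᵢ² = 0.3657² + 0.0373² + 0.0075² + 0.1418² + 0.0075² + 0.1194² + 0.0075² + 0.3134² = 0.133736 + 0.001391 + 0.000056 + 0.020107 + 0.000056 + 0.014256 + 0.000056 + 0.098220 = 0.267878
B = 1 / 0.267878 = 3.7330

3.73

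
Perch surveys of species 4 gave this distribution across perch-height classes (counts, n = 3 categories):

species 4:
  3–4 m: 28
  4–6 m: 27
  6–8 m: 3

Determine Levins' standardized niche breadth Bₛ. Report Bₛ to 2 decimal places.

0.61

Proportions for species 4 (n=58): 28/58=0.4828, 27/58=0.4655, 3/58=0.0517
Σpᵢ² = 0.4828² + 0.4655² + 0.0517² = 0.233096 + 0.216690 + 0.002673 = 0.452459
B = 1 / 0.452459 = 2.2101
Bₛ = (B − 1)/(n − 1) = (2.2101 − 1)/(3 − 1) = 1.2101/2 = 0.6051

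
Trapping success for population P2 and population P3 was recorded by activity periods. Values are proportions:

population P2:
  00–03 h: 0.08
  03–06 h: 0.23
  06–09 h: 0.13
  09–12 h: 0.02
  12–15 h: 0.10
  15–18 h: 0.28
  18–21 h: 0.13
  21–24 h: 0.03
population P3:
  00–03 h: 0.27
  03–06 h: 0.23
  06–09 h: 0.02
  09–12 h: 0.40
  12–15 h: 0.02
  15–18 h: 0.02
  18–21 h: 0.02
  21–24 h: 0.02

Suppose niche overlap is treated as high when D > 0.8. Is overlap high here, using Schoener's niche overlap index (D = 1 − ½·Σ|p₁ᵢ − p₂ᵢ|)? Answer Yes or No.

No

Σ|p₁ᵢ − p₂ᵢ| = 0.19 + 0.00 + 0.11 + 0.38 + 0.08 + 0.26 + 0.11 + 0.01 = 1.14
D = 1 − ½ × 1.14 = 1 − 0.570 = 0.4300
D = 0.4300 < 0.8 → No.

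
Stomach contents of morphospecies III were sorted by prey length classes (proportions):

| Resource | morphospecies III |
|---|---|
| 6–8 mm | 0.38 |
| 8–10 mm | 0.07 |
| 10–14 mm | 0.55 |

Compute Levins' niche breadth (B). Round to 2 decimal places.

2.21

Σpᵢ² = 0.38² + 0.07² + 0.55² = 0.1444 + 0.0049 + 0.3025 = 0.4518
B = 1 / 0.4518 = 2.2134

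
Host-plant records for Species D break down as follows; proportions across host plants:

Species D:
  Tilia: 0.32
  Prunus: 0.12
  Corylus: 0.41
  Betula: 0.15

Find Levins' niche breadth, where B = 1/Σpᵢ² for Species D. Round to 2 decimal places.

3.25

Σpᵢ² = 0.32² + 0.12² + 0.41² + 0.15² = 0.1024 + 0.0144 + 0.1681 + 0.0225 = 0.3074
B = 1 / 0.3074 = 3.2531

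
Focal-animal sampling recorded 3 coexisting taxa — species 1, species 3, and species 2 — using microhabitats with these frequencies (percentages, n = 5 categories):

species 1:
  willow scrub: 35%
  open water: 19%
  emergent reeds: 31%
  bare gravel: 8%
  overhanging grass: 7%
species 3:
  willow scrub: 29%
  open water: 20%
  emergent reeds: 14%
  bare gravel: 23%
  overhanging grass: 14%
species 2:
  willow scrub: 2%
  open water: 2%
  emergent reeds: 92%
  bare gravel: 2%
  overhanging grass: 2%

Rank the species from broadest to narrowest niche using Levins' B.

species 3 > species 1 > species 2

Convert percentages to proportions (divide by 100).
Σp_1ᵢ² = 0.35² + 0.19² + 0.31² + 0.08² + 0.07² = 0.1225 + 0.0361 + 0.0961 + 0.0064 + 0.0049 = 0.2660
B_1 = 1 / 0.2660 = 3.7594
Σp_3ᵢ² = 0.29² + 0.20² + 0.14² + 0.23² + 0.14² = 0.0841 + 0.0400 + 0.0196 + 0.0529 + 0.0196 = 0.2162
B_3 = 1 / 0.2162 = 4.6253
Σp_2ᵢ² = 0.02² + 0.02² + 0.92² + 0.02² + 0.02² = 0.0004 + 0.0004 + 0.8464 + 0.0004 + 0.0004 = 0.8480
B_2 = 1 / 0.8480 = 1.1792
Ranking by B (broadest → narrowest): species 3 (4.63) > species 1 (3.76) > species 2 (1.18)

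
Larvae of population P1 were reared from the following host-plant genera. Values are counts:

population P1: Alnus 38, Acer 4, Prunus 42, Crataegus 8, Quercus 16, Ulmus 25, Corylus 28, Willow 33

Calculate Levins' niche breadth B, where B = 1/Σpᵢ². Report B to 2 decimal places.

Proportions for population P1 (n=194): 38/194=0.1959, 4/194=0.0206, 42/194=0.2165, 8/194=0.0412, 16/194=0.0825, 25/194=0.1289, 28/194=0.1443, 33/194=0.1701
Σpᵢ² = 0.1959² + 0.0206² + 0.2165² + 0.0412² + 0.0825² + 0.1289² + 0.1443² + 0.1701² = 0.038377 + 0.000424 + 0.046872 + 0.001697 + 0.006806 + 0.016615 + 0.020822 + 0.028934 = 0.160547
B = 1 / 0.160547 = 6.2287

6.23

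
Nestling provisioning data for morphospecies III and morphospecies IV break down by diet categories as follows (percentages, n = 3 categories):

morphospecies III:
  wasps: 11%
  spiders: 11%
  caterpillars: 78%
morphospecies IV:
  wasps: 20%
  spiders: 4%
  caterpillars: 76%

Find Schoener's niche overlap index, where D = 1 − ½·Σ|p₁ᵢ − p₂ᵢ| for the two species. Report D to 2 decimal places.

0.91

Convert percentages to proportions (divide by 100).
Σ|p₁ᵢ − p₂ᵢ| = 0.09 + 0.07 + 0.02 = 0.18
D = 1 − ½ × 0.18 = 1 − 0.090 = 0.9100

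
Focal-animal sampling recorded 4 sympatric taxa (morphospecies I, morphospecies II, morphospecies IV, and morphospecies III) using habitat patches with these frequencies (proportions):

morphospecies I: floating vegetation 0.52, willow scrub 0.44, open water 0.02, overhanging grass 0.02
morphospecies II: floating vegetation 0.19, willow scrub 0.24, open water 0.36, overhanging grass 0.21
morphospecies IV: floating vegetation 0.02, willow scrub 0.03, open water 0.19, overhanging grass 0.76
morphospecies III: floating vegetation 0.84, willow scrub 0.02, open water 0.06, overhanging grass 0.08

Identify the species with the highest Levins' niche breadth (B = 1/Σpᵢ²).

morphospecies II

Σp_Iᵢ² = 0.52² + 0.44² + 0.02² + 0.02² = 0.2704 + 0.1936 + 0.0004 + 0.0004 = 0.4648
B_I = 1 / 0.4648 = 2.1515
Σp_IIᵢ² = 0.19² + 0.24² + 0.36² + 0.21² = 0.0361 + 0.0576 + 0.1296 + 0.0441 = 0.2674
B_II = 1 / 0.2674 = 3.7397
Σp_IVᵢ² = 0.02² + 0.03² + 0.19² + 0.76² = 0.0004 + 0.0009 + 0.0361 + 0.5776 = 0.6150
B_IV = 1 / 0.6150 = 1.6260
Σp_IIIᵢ² = 0.84² + 0.02² + 0.06² + 0.08² = 0.7056 + 0.0004 + 0.0036 + 0.0064 = 0.7160
B_III = 1 / 0.7160 = 1.3966
Highest B → broadest niche (most generalist): morphospecies II (B = 3.74).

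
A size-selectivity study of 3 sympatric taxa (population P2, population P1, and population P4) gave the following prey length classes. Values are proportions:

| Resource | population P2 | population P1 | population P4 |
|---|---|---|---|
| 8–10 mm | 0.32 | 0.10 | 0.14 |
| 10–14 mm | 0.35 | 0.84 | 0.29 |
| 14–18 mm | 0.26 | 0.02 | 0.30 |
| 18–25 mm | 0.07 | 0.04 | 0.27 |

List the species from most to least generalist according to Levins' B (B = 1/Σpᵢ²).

population P4 > population P2 > population P1

Σp_P2ᵢ² = 0.32² + 0.35² + 0.26² + 0.07² = 0.1024 + 0.1225 + 0.0676 + 0.0049 = 0.2974
B_P2 = 1 / 0.2974 = 3.3625
Σp_P1ᵢ² = 0.10² + 0.84² + 0.02² + 0.04² = 0.0100 + 0.7056 + 0.0004 + 0.0016 = 0.7176
B_P1 = 1 / 0.7176 = 1.3935
Σp_P4ᵢ² = 0.14² + 0.29² + 0.30² + 0.27² = 0.0196 + 0.0841 + 0.0900 + 0.0729 = 0.2666
B_P4 = 1 / 0.2666 = 3.7509
Ranking by B (broadest → narrowest): population P4 (3.75) > population P2 (3.36) > population P1 (1.39)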